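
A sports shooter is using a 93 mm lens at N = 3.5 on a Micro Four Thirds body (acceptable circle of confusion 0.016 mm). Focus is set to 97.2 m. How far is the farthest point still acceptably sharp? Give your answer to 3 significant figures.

262 m

Hyperfocal distance H = f²/(N·c) + f = 93²/(3.5 × 0.016) + 93 = 8649/0.056 + 93 ≈ 154539.4 mm ≈ 154.5 m.
Far limit Df = s·(H − f)/(H − s) = 97200 × (154539.4 − 93) / (154539.4 − 97200) = 97200 × 154446.4 / 57339.4 ≈ 261813 mm ≈ 262 m.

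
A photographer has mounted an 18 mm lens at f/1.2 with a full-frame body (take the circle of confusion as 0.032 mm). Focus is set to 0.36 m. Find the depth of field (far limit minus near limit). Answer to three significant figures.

29.2 mm

Hyperfocal distance H = f²/(N·c) + f = 18²/(1.2 × 0.032) + 18 = 324/0.0384 + 18 ≈ 8455.5 mm ≈ 8.456 m.
Near limit Dn = s·(H − f)/(H + s − 2f) = 360 × (8455.5 − 18) / (8455.5 + 360 − 2 × 18) = 360 × 8437.5 / 8779.5 ≈ 345.976 mm.
Far limit Df = s·(H − f)/(H − s) = 360 × (8455.5 − 18) / (8455.5 − 360) = 360 × 8437.5 / 8095.5 ≈ 375.208 mm.
Depth of field = Df − Dn = 375.208 − 345.976 ≈ 29.232 mm.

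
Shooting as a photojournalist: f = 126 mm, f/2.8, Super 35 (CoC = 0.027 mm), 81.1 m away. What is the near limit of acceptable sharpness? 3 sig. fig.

58.5 m

Hyperfocal distance H = f²/(N·c) + f = 126²/(2.8 × 0.027) + 126 = 15876/0.0756 + 126 ≈ 210126.0 mm ≈ 210.1 m.
Near limit Dn = s·(H − f)/(H + s − 2f) = 81100 × (210126.0 − 126) / (210126.0 + 81100 − 2 × 126) = 81100 × 210000.0 / 290974.0 ≈ 58531 mm ≈ 58.5 m.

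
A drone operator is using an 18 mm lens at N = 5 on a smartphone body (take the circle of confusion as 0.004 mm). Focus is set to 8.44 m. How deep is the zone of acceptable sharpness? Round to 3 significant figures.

Hyperfocal distance H = f²/(N·c) + f = 18²/(5 × 0.004) + 18 = 324/0.02 + 18 ≈ 16218.0 mm ≈ 16.22 m.
Near limit Dn = s·(H − f)/(H + s − 2f) = 8440 × (16218.0 − 18) / (16218.0 + 8440 − 2 × 18) = 8440 × 16200.0 / 24622.0 ≈ 5553 mm.
Far limit Df = s·(H − f)/(H − s) = 8440 × (16218.0 − 18) / (16218.0 − 8440) = 8440 × 16200.0 / 7778.0 ≈ 17579 mm.
Depth of field = Df − Dn = 17579 − 5553 ≈ 12026 mm ≈ 12.0 m.

12.0 m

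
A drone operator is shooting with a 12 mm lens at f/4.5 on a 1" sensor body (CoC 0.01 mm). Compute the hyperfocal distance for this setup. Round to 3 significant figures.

Hyperfocal distance H = f²/(N·c) + f = 12²/(4.5 × 0.01) + 12 = 144/0.045 + 12 ≈ 3212.0 mm ≈ 3.21 m.

3.21 m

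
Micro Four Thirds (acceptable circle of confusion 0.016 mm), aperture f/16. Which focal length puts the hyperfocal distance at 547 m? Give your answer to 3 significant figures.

From H = f²/(N·c) + f, with f ≪ H: f ≈ √(H·N·c) = √(547000 × 16 × 0.016) = √140032 ≈ 374.2 mm.
The +f correction barely moves this — solving exactly, f² + N·c·f − N·c·H = 0 ⇒ f = (−N·c + √((N·c)² + 4·N·c·H))/2 = (−0.256 + √560128)/2 ≈ 374.08 mm, so f ≈ 374 mm.

374 mm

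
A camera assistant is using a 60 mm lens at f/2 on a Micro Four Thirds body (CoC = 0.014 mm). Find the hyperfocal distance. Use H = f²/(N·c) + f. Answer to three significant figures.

Hyperfocal distance H = f²/(N·c) + f = 60²/(2 × 0.014) + 60 = 3600/0.028 + 60 ≈ 128631.4 mm ≈ 129 m.

129 m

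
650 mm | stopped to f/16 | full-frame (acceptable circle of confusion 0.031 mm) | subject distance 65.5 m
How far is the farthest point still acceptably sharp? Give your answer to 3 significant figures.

70.9 m

Hyperfocal distance H = f²/(N·c) + f = 650²/(16 × 0.031) + 650 = 422500/0.496 + 650 ≈ 852464.5 mm ≈ 852.5 m.
Far limit Df = s·(H − f)/(H − s) = 65500 × (852464.5 − 650) / (852464.5 − 65500) = 65500 × 851814.5 / 786964.5 ≈ 70898 mm ≈ 70.9 m.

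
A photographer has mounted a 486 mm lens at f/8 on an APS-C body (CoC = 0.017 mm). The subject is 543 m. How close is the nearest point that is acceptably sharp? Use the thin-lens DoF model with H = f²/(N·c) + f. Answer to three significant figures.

414 m

Hyperfocal distance H = f²/(N·c) + f = 486²/(8 × 0.017) + 486 = 236196/0.136 + 486 ≈ 1737221.3 mm ≈ 1737 m.
Near limit Dn = s·(H − f)/(H + s − 2f) = 543000 × (1737221.3 − 486) / (1737221.3 + 543000 − 2 × 486) = 543000 × 1736735.3 / 2279249.3 ≈ 413753 mm ≈ 414 m.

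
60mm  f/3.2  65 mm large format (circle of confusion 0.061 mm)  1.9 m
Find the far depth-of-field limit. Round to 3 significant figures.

Hyperfocal distance H = f²/(N·c) + f = 60²/(3.2 × 0.061) + 60 = 3600/0.1952 + 60 ≈ 18502.6 mm ≈ 18.50 m.
Far limit Df = s·(H − f)/(H − s) = 1900 × (18502.6 − 60) / (18502.6 − 1900) = 1900 × 18442.6 / 16602.6 ≈ 2110.6 mm ≈ 2.11 m.

2.11 m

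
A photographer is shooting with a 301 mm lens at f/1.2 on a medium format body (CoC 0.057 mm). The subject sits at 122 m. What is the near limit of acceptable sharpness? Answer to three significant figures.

112 m

Hyperfocal distance H = f²/(N·c) + f = 301²/(1.2 × 0.057) + 301 = 90601/0.0684 + 301 ≈ 1324877.0 mm ≈ 1325 m.
Near limit Dn = s·(H − f)/(H + s − 2f) = 122000 × (1324877.0 − 301) / (1324877.0 + 122000 − 2 × 301) = 122000 × 1324576.0 / 1446275.0 ≈ 111734 mm ≈ 112 m.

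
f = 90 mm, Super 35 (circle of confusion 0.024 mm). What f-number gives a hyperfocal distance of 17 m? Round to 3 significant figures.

f/20

Rearrange H = f²/(N·c) + f for N: N = f² / ((H − f)·c).
N = 90² / ((17000 − 90) × 0.024) = 8100 / 405.8 ≈ 20.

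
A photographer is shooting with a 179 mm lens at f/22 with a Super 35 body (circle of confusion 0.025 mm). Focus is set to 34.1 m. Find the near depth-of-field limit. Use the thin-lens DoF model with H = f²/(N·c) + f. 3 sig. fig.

Hyperfocal distance H = f²/(N·c) + f = 179²/(22 × 0.025) + 179 = 32041/0.55 + 179 ≈ 58435.4 mm ≈ 58.44 m.
Near limit Dn = s·(H − f)/(H + s − 2f) = 34100 × (58435.4 − 179) / (58435.4 + 34100 − 2 × 179) = 34100 × 58256.4 / 92177.4 ≈ 21551 mm ≈ 21.6 m.

21.6 m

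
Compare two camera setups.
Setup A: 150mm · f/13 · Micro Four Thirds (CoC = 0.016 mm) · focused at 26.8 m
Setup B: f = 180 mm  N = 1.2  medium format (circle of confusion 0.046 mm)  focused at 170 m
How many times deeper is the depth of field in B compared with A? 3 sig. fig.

Setup A: H = 150²/(13×0.016) + 150 ≈ 108323.1 mm; DoF = Df − Dn = 35561 − 21503 ≈ 14058 mm.
Setup B: H = 180²/(1.2×0.046) + 180 ≈ 587136.5 mm; DoF = Df − Dn = 239209 − 131852 ≈ 107357 mm.
Ratio = 107357 / 14058 ≈ 7.64.

7.64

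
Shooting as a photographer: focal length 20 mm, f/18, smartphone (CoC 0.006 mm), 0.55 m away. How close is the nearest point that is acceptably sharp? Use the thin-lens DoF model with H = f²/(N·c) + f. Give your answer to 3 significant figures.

Hyperfocal distance H = f²/(N·c) + f = 20²/(18 × 0.006) + 20 = 400/0.108 + 20 ≈ 3723.7 mm ≈ 3.724 m.
Near limit Dn = s·(H − f)/(H + s − 2f) = 550 × (3723.7 − 20) / (3723.7 + 550 − 2 × 20) = 550 × 3703.7 / 4233.7 ≈ 481.15 mm.

481 mm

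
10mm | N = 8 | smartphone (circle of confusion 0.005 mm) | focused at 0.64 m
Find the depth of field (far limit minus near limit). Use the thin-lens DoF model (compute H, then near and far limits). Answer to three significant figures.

344 mm

Hyperfocal distance H = f²/(N·c) + f = 10²/(8 × 0.005) + 10 = 100/0.04 + 10 ≈ 2510.0 mm ≈ 2.510 m.
Near limit Dn = s·(H − f)/(H + s − 2f) = 640 × (2510.0 − 10) / (2510.0 + 640 − 2 × 10) = 640 × 2500.0 / 3130.0 ≈ 511.18 mm.
Far limit Df = s·(H − f)/(H − s) = 640 × (2510.0 − 10) / (2510.0 − 640) = 640 × 2500.0 / 1870.0 ≈ 855.61 mm.
Depth of field = Df − Dn = 855.61 − 511.18 ≈ 344.43 mm.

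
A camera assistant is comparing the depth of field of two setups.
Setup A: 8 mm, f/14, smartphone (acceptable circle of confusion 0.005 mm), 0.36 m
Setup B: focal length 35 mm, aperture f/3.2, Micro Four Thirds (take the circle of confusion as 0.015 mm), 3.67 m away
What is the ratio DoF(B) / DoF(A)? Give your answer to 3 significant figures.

3.28

Setup A: H = 8²/(14×0.005) + 8 ≈ 922.3 mm; DoF = Df − Dn = 585.37 − 259.93 ≈ 325.44 mm.
Setup B: H = 35²/(3.2×0.015) + 35 ≈ 25555.8 mm; DoF = Df − Dn = 4279.5 − 3212.4 ≈ 1067.1 mm.
Ratio = 1067.1 / 325.44 ≈ 3.28.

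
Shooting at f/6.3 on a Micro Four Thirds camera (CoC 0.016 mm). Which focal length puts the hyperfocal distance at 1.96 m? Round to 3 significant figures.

From H = f²/(N·c) + f, with f ≪ H: f ≈ √(H·N·c) = √(1960 × 6.3 × 0.016) = √197.57 ≈ 14.06 mm.
Exact: f² + N·c·f − N·c·H = 0 ⇒ f = (−N·c + √((N·c)² + 4·N·c·H))/2 = (−0.1008 + √790.28)/2 ≈ 14.006 mm ≈ 14.0 mm.

14.0 mm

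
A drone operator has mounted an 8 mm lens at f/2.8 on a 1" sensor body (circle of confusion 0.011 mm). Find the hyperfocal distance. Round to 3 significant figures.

Hyperfocal distance H = f²/(N·c) + f = 8²/(2.8 × 0.011) + 8 = 64/0.0308 + 8 ≈ 2085.9 mm ≈ 2.09 m.

2.09 m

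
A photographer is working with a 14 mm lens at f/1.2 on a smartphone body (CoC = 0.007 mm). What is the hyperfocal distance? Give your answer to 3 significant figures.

23.3 m

Hyperfocal distance H = f²/(N·c) + f = 14²/(1.2 × 0.007) + 14 = 196/0.0084 + 14 ≈ 23347.3 mm ≈ 23.3 m.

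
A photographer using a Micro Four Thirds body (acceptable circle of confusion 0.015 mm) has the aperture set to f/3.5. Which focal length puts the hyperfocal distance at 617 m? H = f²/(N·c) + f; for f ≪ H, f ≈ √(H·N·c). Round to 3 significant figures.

180 mm

From H = f²/(N·c) + f, with f ≪ H: f ≈ √(H·N·c) = √(617000 × 3.5 × 0.015) = √32392 ≈ 180.0 mm.
The +f correction barely moves this — solving exactly, f² + N·c·f − N·c·H = 0 ⇒ f = (−N·c + √((N·c)² + 4·N·c·H))/2 = (−0.0525 + √129570)/2 ≈ 179.95 mm, so f ≈ 180 mm.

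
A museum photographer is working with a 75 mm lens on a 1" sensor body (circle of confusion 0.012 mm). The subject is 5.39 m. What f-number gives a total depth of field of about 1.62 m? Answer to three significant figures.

f/13

Write h = H − f = f²/(N·c). The thin-lens limits are Dn = s·h/(h + (s−f)) and Df = s·h/(h − (s−f)), so DoF = Df − Dn = 2·s·(s−f)·h / (h² − (s−f)²).
That is a quadratic in h: DoF·h² − 2·s·(s−f)·h − DoF·(s−f)² = 0 ⇒ h = (s−f)·(s + √(s² + DoF²)) / DoF = 5315 × (5390 + √(5390² + 1620²)) / 1620 = 5315 × (5390 + 5628.19) / 1620 ≈ 36149 mm.
Then N = f²/(c·h) = 75² / (0.012 × 36149) = 5625 / 433.79 ≈ 13.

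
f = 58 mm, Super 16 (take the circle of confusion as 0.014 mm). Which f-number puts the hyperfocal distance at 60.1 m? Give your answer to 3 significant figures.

f/4

Rearrange H = f²/(N·c) + f for N: N = f² / ((H − f)·c).
N = 58² / ((60100 − 58) × 0.014) = 3364 / 840.6 ≈ 4.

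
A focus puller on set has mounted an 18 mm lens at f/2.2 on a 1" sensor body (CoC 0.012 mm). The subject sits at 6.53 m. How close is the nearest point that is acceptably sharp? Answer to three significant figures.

4.27 m

Hyperfocal distance H = f²/(N·c) + f = 18²/(2.2 × 0.012) + 18 = 324/0.0264 + 18 ≈ 12290.7 mm ≈ 12.29 m.
Near limit Dn = s·(H − f)/(H + s − 2f) = 6530 × (12290.7 − 18) / (12290.7 + 6530 − 2 × 18) = 6530 × 12272.7 / 18784.7 ≈ 4266.3 mm ≈ 4.27 m.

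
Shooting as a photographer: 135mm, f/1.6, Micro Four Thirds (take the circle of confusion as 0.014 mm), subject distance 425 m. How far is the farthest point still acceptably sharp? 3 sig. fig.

Hyperfocal distance H = f²/(N·c) + f = 135²/(1.6 × 0.014) + 135 = 18225/0.0224 + 135 ≈ 813751.1 mm ≈ 813.8 m.
Far limit Df = s·(H − f)/(H − s) = 425000 × (813751.1 − 135) / (813751.1 − 425000) = 425000 × 813616.1 / 388751.1 ≈ 889481 mm ≈ 889 m.

889 m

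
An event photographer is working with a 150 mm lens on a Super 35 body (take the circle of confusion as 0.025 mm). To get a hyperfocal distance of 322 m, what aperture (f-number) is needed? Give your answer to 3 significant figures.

f/2.80

Rearrange H = f²/(N·c) + f for N: N = f² / ((H − f)·c).
N = 150² / ((322000 − 150) × 0.025) = 22500 / 8046 ≈ 2.80.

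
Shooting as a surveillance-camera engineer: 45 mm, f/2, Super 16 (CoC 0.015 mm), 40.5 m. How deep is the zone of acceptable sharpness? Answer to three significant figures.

Hyperfocal distance H = f²/(N·c) + f = 45²/(2 × 0.015) + 45 = 2025/0.03 + 45 ≈ 67545.0 mm ≈ 67.55 m.
Near limit Dn = s·(H − f)/(H + s − 2f) = 40500 × (67545.0 − 45) / (67545.0 + 40500 − 2 × 45) = 40500 × 67500.0 / 107955.0 ≈ 25323 mm.
Far limit Df = s·(H − f)/(H − s) = 40500 × (67545.0 − 45) / (67545.0 − 40500) = 40500 × 67500.0 / 27045.0 ≈ 101082 mm.
Depth of field = Df − Dn = 101082 − 25323 ≈ 75759 mm ≈ 75.8 m.

75.8 m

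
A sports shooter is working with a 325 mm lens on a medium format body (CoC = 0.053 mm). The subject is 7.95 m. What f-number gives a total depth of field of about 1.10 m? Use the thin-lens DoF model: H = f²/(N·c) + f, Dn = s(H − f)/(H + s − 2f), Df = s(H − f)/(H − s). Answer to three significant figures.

f/18

Write h = H − f = f²/(N·c). The thin-lens limits are Dn = s·h/(h + (s−f)) and Df = s·h/(h − (s−f)), so DoF = Df − Dn = 2·s·(s−f)·h / (h² − (s−f)²).
That is a quadratic in h: DoF·h² − 2·s·(s−f)·h − DoF·(s−f)² = 0 ⇒ h = (s−f)·(s + √(s² + DoF²)) / DoF = 7625 × (7950 + √(7950² + 1100²)) / 1100 = 7625 × (7950 + 8025.74) / 1100 ≈ 110741 mm.
Then N = f²/(c·h) = 325² / (0.053 × 110741) = 105625 / 5869.3 ≈ 18.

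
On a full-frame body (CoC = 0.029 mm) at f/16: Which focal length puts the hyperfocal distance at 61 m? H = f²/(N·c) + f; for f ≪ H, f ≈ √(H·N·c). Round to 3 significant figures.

168 mm

From H = f²/(N·c) + f, with f ≪ H: f ≈ √(H·N·c) = √(61000 × 16 × 0.029) = √28304 ≈ 168.2 mm.
The +f correction barely moves this — solving exactly, f² + N·c·f − N·c·H = 0 ⇒ f = (−N·c + √((N·c)² + 4·N·c·H))/2 = (−0.464 + √113216)/2 ≈ 168.01 mm, so f ≈ 168 mm.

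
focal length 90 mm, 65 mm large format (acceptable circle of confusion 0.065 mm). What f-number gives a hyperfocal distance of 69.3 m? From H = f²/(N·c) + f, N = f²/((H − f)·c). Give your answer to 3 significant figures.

Rearrange H = f²/(N·c) + f for N: N = f² / ((H − f)·c).
N = 90² / ((69300 − 90) × 0.065) = 8100 / 4499 ≈ 1.80.

f/1.80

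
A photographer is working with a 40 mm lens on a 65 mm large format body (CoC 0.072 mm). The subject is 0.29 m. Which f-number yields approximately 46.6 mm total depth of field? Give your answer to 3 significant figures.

f/7.10

Write h = H − f = f²/(N·c). The thin-lens limits are Dn = s·h/(h + (s−f)) and Df = s·h/(h − (s−f)), so DoF = Df − Dn = 2·s·(s−f)·h / (h² − (s−f)²).
That is a quadratic in h: DoF·h² − 2·s·(s−f)·h − DoF·(s−f)² = 0 ⇒ h = (s−f)·(s + √(s² + DoF²)) / DoF = 250 × (290 + √(290² + 46.6²)) / 46.6 = 250 × (290 + 293.720) / 46.6 ≈ 3131.5 mm.
Then N = f²/(c·h) = 40² / (0.072 × 3131.5) = 1600 / 225.47 ≈ 7.10.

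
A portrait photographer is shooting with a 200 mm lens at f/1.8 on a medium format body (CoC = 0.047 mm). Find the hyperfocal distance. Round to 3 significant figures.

Hyperfocal distance H = f²/(N·c) + f = 200²/(1.8 × 0.047) + 200 = 40000/0.0846 + 200 ≈ 473013.2 mm ≈ 473 m.

473 m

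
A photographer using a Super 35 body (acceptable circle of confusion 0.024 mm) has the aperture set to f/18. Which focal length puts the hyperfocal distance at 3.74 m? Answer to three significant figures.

From H = f²/(N·c) + f, with f ≪ H: f ≈ √(H·N·c) = √(3740 × 18 × 0.024) = √1615.7 ≈ 40.20 mm.
Exact: f² + N·c·f − N·c·H = 0 ⇒ f = (−N·c + √((N·c)² + 4·N·c·H))/2 = (−0.432 + √6462.9)/2 ≈ 39.980 mm ≈ 40.0 mm.

40.0 mm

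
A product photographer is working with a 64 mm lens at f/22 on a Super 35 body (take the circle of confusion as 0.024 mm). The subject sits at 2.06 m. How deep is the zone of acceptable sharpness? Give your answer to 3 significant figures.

Hyperfocal distance H = f²/(N·c) + f = 64²/(22 × 0.024) + 64 = 4096/0.528 + 64 ≈ 7821.6 mm ≈ 7.822 m.
Near limit Dn = s·(H − f)/(H + s − 2f) = 2060 × (7821.6 − 64) / (7821.6 + 2060 − 2 × 64) = 2060 × 7757.6 / 9753.6 ≈ 1638.4 mm.
Far limit Df = s·(H − f)/(H − s) = 2060 × (7821.6 − 64) / (7821.6 − 2060) = 2060 × 7757.6 / 5761.6 ≈ 2773.7 mm.
Depth of field = Df − Dn = 2773.7 − 1638.4 ≈ 1135.3 mm ≈ 1.14 m.

1.14 m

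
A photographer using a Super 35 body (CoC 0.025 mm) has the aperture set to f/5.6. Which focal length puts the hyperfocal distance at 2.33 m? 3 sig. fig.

18.0 mm

From H = f²/(N·c) + f, with f ≪ H: f ≈ √(H·N·c) = √(2330 × 5.6 × 0.025) = √326.20 ≈ 18.06 mm.
Exact: f² + N·c·f − N·c·H = 0 ⇒ f = (−N·c + √((N·c)² + 4·N·c·H))/2 = (−0.14 + √1304.8)/2 ≈ 17.991 mm ≈ 18.0 mm.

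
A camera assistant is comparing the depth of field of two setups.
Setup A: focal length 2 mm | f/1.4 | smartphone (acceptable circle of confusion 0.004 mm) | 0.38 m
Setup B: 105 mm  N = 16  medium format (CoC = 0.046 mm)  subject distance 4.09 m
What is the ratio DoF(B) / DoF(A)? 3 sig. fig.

Setup A: H = 2²/(1.4×0.004) + 2 ≈ 716.3 mm; DoF = Df − Dn = 807.14 − 248.50 ≈ 558.64 mm.
Setup B: H = 105²/(16×0.046) + 105 ≈ 15084.6 mm; DoF = Df − Dn = 5572.4 − 3230.6 ≈ 2341.8 mm.
Ratio = 2341.8 / 558.64 ≈ 4.19.

4.19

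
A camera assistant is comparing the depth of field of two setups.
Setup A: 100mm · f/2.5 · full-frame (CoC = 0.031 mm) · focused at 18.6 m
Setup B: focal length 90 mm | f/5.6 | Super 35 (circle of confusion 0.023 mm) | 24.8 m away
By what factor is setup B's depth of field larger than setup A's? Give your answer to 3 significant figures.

4.23

Setup A: H = 100²/(2.5×0.031) + 100 ≈ 129132.3 mm; DoF = Df − Dn = 21713.1 − 16267.6 ≈ 5445.5 mm.
Setup B: H = 90²/(5.6×0.023) + 90 ≈ 62978.2 mm; DoF = Df − Dn = 40851 − 17804 ≈ 23047 mm.
Ratio = 23047 / 5445.5 ≈ 4.23.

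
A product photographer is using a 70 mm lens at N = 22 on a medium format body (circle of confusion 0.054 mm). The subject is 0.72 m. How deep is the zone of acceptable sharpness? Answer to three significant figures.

Hyperfocal distance H = f²/(N·c) + f = 70²/(22 × 0.054) + 70 = 4900/1.188 + 70 ≈ 4194.6 mm ≈ 4.195 m.
Near limit Dn = s·(H − f)/(H + s − 2f) = 720 × (4194.6 − 70) / (4194.6 + 720 − 2 × 70) = 720 × 4124.6 / 4774.6 ≈ 621.98 mm.
Far limit Df = s·(H − f)/(H − s) = 720 × (4194.6 − 70) / (4194.6 − 720) = 720 × 4124.6 / 3474.6 ≈ 854.69 mm.
Depth of field = Df − Dn = 854.69 − 621.98 ≈ 232.71 mm.

233 mm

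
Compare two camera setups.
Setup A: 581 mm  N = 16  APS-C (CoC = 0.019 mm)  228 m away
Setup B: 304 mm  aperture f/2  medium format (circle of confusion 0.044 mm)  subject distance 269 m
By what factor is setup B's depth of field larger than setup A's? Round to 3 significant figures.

1.51

Setup A: H = 581²/(16×0.019) + 581 ≈ 1110979.0 mm; DoF = Df − Dn = 286723 − 189242 ≈ 97481 mm.
Setup B: H = 304²/(2×0.044) + 304 ≈ 1050485.8 mm; DoF = Df − Dn = 361489 − 214196 ≈ 147293 mm.
Ratio = 147293 / 97481 ≈ 1.51.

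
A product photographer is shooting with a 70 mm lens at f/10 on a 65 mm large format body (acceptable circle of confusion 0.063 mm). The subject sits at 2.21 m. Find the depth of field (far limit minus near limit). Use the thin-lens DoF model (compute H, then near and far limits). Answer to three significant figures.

1.32 m

Hyperfocal distance H = f²/(N·c) + f = 70²/(10 × 0.063) + 70 = 4900/0.63 + 70 ≈ 7847.8 mm ≈ 7.848 m.
Near limit Dn = s·(H − f)/(H + s − 2f) = 2210 × (7847.8 − 70) / (7847.8 + 2210 − 2 × 70) = 2210 × 7777.8 / 9917.8 ≈ 1733.1 mm.
Far limit Df = s·(H − f)/(H − s) = 2210 × (7847.8 − 70) / (7847.8 − 2210) = 2210 × 7777.8 / 5637.8 ≈ 3048.9 mm.
Depth of field = Df − Dn = 3048.9 − 1733.1 ≈ 1315.8 mm ≈ 1.32 m.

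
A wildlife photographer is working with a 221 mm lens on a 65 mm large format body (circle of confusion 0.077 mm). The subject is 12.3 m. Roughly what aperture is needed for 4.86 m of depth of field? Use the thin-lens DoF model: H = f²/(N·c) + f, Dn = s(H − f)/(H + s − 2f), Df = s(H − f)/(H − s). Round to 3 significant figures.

f/10

Write h = H − f = f²/(N·c). The thin-lens limits are Dn = s·h/(h + (s−f)) and Df = s·h/(h − (s−f)), so DoF = Df − Dn = 2·s·(s−f)·h / (h² − (s−f)²).
That is a quadratic in h: DoF·h² − 2·s·(s−f)·h − DoF·(s−f)² = 0 ⇒ h = (s−f)·(s + √(s² + DoF²)) / DoF = 12079 × (12300 + √(12300² + 4860²)) / 4860 = 12079 × (12300 + 13225.3) / 4860 ≈ 63440 mm.
Then N = f²/(c·h) = 221² / (0.077 × 63440) = 48841 / 4884.9 ≈ 10.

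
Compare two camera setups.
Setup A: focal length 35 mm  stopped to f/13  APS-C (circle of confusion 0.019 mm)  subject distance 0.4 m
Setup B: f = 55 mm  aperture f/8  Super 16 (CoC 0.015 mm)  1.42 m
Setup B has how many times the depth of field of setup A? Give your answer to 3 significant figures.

Setup A: H = 35²/(13×0.019) + 35 ≈ 4994.5 mm; DoF = Df − Dn = 431.777 − 372.580 ≈ 59.197 mm.
Setup B: H = 55²/(8×0.015) + 55 ≈ 25263.3 mm; DoF = Df − Dn = 1501.29 − 1347.06 ≈ 154.23 mm.
Ratio = 154.23 / 59.197 ≈ 2.61.

2.61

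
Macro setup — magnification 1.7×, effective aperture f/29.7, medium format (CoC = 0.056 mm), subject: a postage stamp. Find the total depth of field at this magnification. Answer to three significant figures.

At magnification m, DoF ≈ 2·N_eff·c/m² = 2 × 29.7 × 0.056 / 1.7² = 3.326 / 2.89 ≈ 1.15 mm.

1.15 mm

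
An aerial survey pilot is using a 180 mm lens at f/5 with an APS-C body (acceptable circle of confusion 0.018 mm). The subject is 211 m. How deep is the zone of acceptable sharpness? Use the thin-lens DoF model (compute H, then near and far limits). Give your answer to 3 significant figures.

376 m

Hyperfocal distance H = f²/(N·c) + f = 180²/(5 × 0.018) + 180 = 32400/0.09 + 180 ≈ 360180.0 mm ≈ 360.2 m.
Near limit Dn = s·(H − f)/(H + s − 2f) = 211000 × (360180.0 − 180) / (360180.0 + 211000 − 2 × 180) = 211000 × 360000.0 / 570820.0 ≈ 133072 mm.
Far limit Df = s·(H − f)/(H − s) = 211000 × (360180.0 − 180) / (360180.0 − 211000) = 211000 × 360000.0 / 149180.0 ≈ 509184 mm.
Depth of field = Df − Dn = 509184 − 133072 ≈ 376112 mm ≈ 376 m.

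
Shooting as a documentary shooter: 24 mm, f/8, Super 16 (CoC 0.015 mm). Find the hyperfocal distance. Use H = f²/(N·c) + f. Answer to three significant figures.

4.82 m

Hyperfocal distance H = f²/(N·c) + f = 24²/(8 × 0.015) + 24 = 576/0.12 + 24 ≈ 4824.0 mm ≈ 4.82 m.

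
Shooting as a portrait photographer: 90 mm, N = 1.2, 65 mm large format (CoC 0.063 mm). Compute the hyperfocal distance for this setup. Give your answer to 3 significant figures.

Hyperfocal distance H = f²/(N·c) + f = 90²/(1.2 × 0.063) + 90 = 8100/0.0756 + 90 ≈ 107232.9 mm ≈ 107 m.

107 m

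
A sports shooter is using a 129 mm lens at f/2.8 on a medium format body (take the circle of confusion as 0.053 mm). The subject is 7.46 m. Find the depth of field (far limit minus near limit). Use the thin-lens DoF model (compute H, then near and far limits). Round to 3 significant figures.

Hyperfocal distance H = f²/(N·c) + f = 129²/(2.8 × 0.053) + 129 = 16641/0.1484 + 129 ≈ 112265.1 mm ≈ 112.3 m.
Near limit Dn = s·(H − f)/(H + s − 2f) = 7460 × (112265.1 − 129) / (112265.1 + 7460 − 2 × 129) = 7460 × 112136.1 / 119467.1 ≈ 7002.22 mm.
Far limit Df = s·(H − f)/(H − s) = 7460 × (112265.1 − 129) / (112265.1 − 7460) = 7460 × 112136.1 / 104805.1 ≈ 7981.82 mm.
Depth of field = Df − Dn = 7981.82 − 7002.22 ≈ 979.60 mm ≈ 0.980 m.

0.980 m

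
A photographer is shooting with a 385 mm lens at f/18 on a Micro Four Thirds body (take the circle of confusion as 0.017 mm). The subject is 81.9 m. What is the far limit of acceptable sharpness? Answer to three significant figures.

Hyperfocal distance H = f²/(N·c) + f = 385²/(18 × 0.017) + 385 = 148225/0.306 + 385 ≈ 484780.4 mm ≈ 484.8 m.
Far limit Df = s·(H − f)/(H − s) = 81900 × (484780.4 − 385) / (484780.4 − 81900) = 81900 × 484395.4 / 402880.4 ≈ 98471 mm ≈ 98.5 m.

98.5 m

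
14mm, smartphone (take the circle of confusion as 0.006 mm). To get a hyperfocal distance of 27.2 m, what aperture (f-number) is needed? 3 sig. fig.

Rearrange H = f²/(N·c) + f for N: N = f² / ((H − f)·c).
N = 14² / ((27200 − 14) × 0.006) = 196 / 163.1 ≈ 1.20.

f/1.20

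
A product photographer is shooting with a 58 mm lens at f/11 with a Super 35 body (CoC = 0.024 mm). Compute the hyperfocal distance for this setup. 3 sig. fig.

12.8 m

Hyperfocal distance H = f²/(N·c) + f = 58²/(11 × 0.024) + 58 = 3364/0.264 + 58 ≈ 12800.4 mm ≈ 12.8 m.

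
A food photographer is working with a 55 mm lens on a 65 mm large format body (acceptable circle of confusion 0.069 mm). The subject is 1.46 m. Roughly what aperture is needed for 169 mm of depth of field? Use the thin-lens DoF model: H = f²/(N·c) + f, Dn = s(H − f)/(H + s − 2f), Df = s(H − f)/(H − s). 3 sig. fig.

f/1.80

Write h = H − f = f²/(N·c). The thin-lens limits are Dn = s·h/(h + (s−f)) and Df = s·h/(h − (s−f)), so DoF = Df − Dn = 2·s·(s−f)·h / (h² − (s−f)²).
That is a quadratic in h: DoF·h² − 2·s·(s−f)·h − DoF·(s−f)² = 0 ⇒ h = (s−f)·(s + √(s² + DoF²)) / DoF = 1405 × (1460 + √(1460² + 169²)) / 169 = 1405 × (1460 + 1469.75) / 169 ≈ 24357 mm.
Then N = f²/(c·h) = 55² / (0.069 × 24357) = 3025 / 1680.6 ≈ 1.80.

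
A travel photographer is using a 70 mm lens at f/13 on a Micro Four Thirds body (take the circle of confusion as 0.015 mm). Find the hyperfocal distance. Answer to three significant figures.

Hyperfocal distance H = f²/(N·c) + f = 70²/(13 × 0.015) + 70 = 4900/0.195 + 70 ≈ 25198.2 mm ≈ 25.2 m.

25.2 m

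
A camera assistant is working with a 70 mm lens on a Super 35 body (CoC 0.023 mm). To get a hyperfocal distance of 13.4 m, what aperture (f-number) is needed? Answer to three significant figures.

Rearrange H = f²/(N·c) + f for N: N = f² / ((H − f)·c).
N = 70² / ((13400 − 70) × 0.023) = 4900 / 306.6 ≈ 16.

f/16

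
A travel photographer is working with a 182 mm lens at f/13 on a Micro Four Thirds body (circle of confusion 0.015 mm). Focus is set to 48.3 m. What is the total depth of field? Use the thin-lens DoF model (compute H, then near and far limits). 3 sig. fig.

Hyperfocal distance H = f²/(N·c) + f = 182²/(13 × 0.015) + 182 = 33124/0.195 + 182 ≈ 170048.7 mm ≈ 170.0 m.
Near limit Dn = s·(H − f)/(H + s − 2f) = 48300 × (170048.7 − 182) / (170048.7 + 48300 − 2 × 182) = 48300 × 169866.7 / 217984.7 ≈ 37638 mm.
Far limit Df = s·(H − f)/(H − s) = 48300 × (170048.7 − 182) / (170048.7 − 48300) = 48300 × 169866.7 / 121748.7 ≈ 67389 mm.
Depth of field = Df − Dn = 67389 − 37638 ≈ 29751 mm ≈ 29.8 m.

29.8 m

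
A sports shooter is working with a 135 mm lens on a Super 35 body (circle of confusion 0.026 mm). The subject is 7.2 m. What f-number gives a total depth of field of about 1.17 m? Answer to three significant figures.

Write h = H − f = f²/(N·c). The thin-lens limits are Dn = s·h/(h + (s−f)) and Df = s·h/(h − (s−f)), so DoF = Df − Dn = 2·s·(s−f)·h / (h² − (s−f)²).
That is a quadratic in h: DoF·h² − 2·s·(s−f)·h − DoF·(s−f)² = 0 ⇒ h = (s−f)·(s + √(s² + DoF²)) / DoF = 7065 × (7200 + √(7200² + 1170²)) / 1170 = 7065 × (7200 + 7294.44) / 1170 ≈ 87524 mm.
Then N = f²/(c·h) = 135² / (0.026 × 87524) = 18225 / 2275.6 ≈ 8.01.

f/8.01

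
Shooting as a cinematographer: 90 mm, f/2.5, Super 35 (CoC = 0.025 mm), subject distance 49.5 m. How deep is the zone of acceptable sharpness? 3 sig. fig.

44.2 m

Hyperfocal distance H = f²/(N·c) + f = 90²/(2.5 × 0.025) + 90 = 8100/0.0625 + 90 ≈ 129690.0 mm ≈ 129.7 m.
Near limit Dn = s·(H − f)/(H + s − 2f) = 49500 × (129690.0 − 90) / (129690.0 + 49500 − 2 × 90) = 49500 × 129600.0 / 179010.0 ≈ 35837 mm.
Far limit Df = s·(H − f)/(H − s) = 49500 × (129690.0 − 90) / (129690.0 − 49500) = 49500 × 129600.0 / 80190.0 ≈ 80000 mm.
Depth of field = Df − Dn = 80000 − 35837 ≈ 44163 mm ≈ 44.2 m.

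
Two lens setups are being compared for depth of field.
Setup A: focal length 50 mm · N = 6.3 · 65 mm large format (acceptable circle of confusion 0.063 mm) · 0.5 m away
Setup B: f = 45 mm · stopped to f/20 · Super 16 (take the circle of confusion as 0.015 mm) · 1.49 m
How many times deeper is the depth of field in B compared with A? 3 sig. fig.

9.31

Setup A: H = 50²/(6.3×0.063) + 50 ≈ 6348.8 mm; DoF = Df − Dn = 538.469 − 466.661 ≈ 71.808 mm.
Setup B: H = 45²/(20×0.015) + 45 ≈ 6795.0 mm; DoF = Df − Dn = 1895.85 − 1227.27 ≈ 668.58 mm.
Ratio = 668.58 / 71.808 ≈ 9.31.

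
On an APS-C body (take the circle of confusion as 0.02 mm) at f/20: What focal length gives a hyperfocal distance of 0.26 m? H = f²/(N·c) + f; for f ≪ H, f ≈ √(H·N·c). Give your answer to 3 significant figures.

10.0 mm

From H = f²/(N·c) + f, with f ≪ H: f ≈ √(H·N·c) = √(260 × 20 × 0.02) = √104.00 ≈ 10.20 mm.
Exact: f² + N·c·f − N·c·H = 0 ⇒ f = (−N·c + √((N·c)² + 4·N·c·H))/2 = (−0.4 + √416.16)/2 ≈ 10.000 mm ≈ 10.0 mm.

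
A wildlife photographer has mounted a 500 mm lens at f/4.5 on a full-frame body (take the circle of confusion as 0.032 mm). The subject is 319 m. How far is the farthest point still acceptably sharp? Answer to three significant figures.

Hyperfocal distance H = f²/(N·c) + f = 500²/(4.5 × 0.032) + 500 = 250000/0.144 + 500 ≈ 1736611.1 mm ≈ 1737 m.
Far limit Df = s·(H − f)/(H − s) = 319000 × (1736611.1 − 500) / (1736611.1 − 319000) = 319000 × 1736111.1 / 1417611.1 ≈ 390671 mm ≈ 391 m.

391 m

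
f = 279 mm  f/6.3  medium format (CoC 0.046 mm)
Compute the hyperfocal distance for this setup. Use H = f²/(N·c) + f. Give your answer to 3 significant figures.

269 m

Hyperfocal distance H = f²/(N·c) + f = 279²/(6.3 × 0.046) + 279 = 77841/0.2898 + 279 ≈ 268881.5 mm ≈ 269 m.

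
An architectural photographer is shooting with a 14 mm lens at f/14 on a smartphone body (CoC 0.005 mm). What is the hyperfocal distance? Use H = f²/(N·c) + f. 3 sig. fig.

Hyperfocal distance H = f²/(N·c) + f = 14²/(14 × 0.005) + 14 = 196/0.07 + 14 ≈ 2814.0 mm ≈ 2.81 m.

2.81 m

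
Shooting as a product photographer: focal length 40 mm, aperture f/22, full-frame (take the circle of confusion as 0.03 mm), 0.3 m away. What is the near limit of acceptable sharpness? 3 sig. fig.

Hyperfocal distance H = f²/(N·c) + f = 40²/(22 × 0.03) + 40 = 1600/0.66 + 40 ≈ 2464.2 mm ≈ 2.464 m.
Near limit Dn = s·(H − f)/(H + s − 2f) = 300 × (2464.2 − 40) / (2464.2 + 300 − 2 × 40) = 300 × 2424.2 / 2684.2 ≈ 270.94 mm.

271 mm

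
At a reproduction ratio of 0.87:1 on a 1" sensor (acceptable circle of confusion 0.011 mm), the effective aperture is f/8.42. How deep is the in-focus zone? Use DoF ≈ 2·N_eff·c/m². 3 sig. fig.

At magnification m, DoF ≈ 2·N_eff·c/m² = 2 × 8.42 × 0.011 / 0.87² = 0.1852 / 0.7569 ≈ 0.245 mm.

0.245 mm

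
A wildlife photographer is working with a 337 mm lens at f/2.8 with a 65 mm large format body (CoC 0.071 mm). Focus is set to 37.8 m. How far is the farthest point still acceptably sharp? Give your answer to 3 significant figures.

40.5 m

Hyperfocal distance H = f²/(N·c) + f = 337²/(2.8 × 0.071) + 337 = 113569/0.1988 + 337 ≈ 571609.6 mm ≈ 571.6 m.
Far limit Df = s·(H − f)/(H − s) = 37800 × (571609.6 − 337) / (571609.6 − 37800) = 37800 × 571272.6 / 533809.6 ≈ 40453 mm ≈ 40.5 m.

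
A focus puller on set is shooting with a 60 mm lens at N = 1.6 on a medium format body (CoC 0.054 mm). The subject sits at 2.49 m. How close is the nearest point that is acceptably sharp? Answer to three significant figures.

Hyperfocal distance H = f²/(N·c) + f = 60²/(1.6 × 0.054) + 60 = 3600/0.0864 + 60 ≈ 41726.7 mm ≈ 41.73 m.
Near limit Dn = s·(H − f)/(H + s − 2f) = 2490 × (41726.7 − 60) / (41726.7 + 2490 − 2 × 60) = 2490 × 41666.7 / 44096.7 ≈ 2352.8 mm ≈ 2.35 m.

2.35 m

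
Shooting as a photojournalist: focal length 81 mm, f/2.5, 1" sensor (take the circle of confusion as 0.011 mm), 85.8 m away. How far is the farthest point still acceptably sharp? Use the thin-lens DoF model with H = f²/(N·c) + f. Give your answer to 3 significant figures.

134 m

Hyperfocal distance H = f²/(N·c) + f = 81²/(2.5 × 0.011) + 81 = 6561/0.0275 + 81 ≈ 238662.8 mm ≈ 238.7 m.
Far limit Df = s·(H − f)/(H − s) = 85800 × (238662.8 − 81) / (238662.8 − 85800) = 85800 × 238581.8 / 152862.8 ≈ 133913 mm ≈ 134 m.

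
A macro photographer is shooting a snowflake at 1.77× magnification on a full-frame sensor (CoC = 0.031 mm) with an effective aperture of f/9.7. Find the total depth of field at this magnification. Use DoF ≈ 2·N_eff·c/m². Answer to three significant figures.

At magnification m, DoF ≈ 2·N_eff·c/m² = 2 × 9.7 × 0.031 / 1.77² = 0.6014 / 3.133 ≈ 0.192 mm.

0.192 mm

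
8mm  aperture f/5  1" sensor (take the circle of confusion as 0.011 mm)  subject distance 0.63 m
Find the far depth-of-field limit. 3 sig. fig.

1.35 m

Hyperfocal distance H = f²/(N·c) + f = 8²/(5 × 0.011) + 8 = 64/0.055 + 8 ≈ 1171.6 mm ≈ 1.172 m.
Far limit Df = s·(H − f)/(H − s) = 630 × (1171.6 − 8) / (1171.6 − 630) = 630 × 1163.6 / 541.6 ≈ 1353.5 mm ≈ 1.35 m.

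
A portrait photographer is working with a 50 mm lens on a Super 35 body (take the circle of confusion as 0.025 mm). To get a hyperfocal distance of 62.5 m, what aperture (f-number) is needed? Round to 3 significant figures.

f/1.60

Rearrange H = f²/(N·c) + f for N: N = f² / ((H − f)·c).
N = 50² / ((62500 − 50) × 0.025) = 2500 / 1561 ≈ 1.60.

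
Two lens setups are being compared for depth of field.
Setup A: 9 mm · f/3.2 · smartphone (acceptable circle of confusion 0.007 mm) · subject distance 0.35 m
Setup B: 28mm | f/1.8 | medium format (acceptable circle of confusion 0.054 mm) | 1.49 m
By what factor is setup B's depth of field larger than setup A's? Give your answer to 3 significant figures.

Setup A: H = 9²/(3.2×0.007) + 9 ≈ 3625.1 mm; DoF = Df − Dn = 386.442 − 319.839 ≈ 66.603 mm.
Setup B: H = 28²/(1.8×0.054) + 28 ≈ 8093.8 mm; DoF = Df − Dn = 1819.87 − 1261.37 ≈ 558.50 mm.
Ratio = 558.50 / 66.603 ≈ 8.39.

8.39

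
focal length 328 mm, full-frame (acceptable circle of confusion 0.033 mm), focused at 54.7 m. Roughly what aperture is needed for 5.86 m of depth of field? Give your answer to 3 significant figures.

f/3.20

Write h = H − f = f²/(N·c). The thin-lens limits are Dn = s·h/(h + (s−f)) and Df = s·h/(h − (s−f)), so DoF = Df − Dn = 2·s·(s−f)·h / (h² − (s−f)²).
That is a quadratic in h: DoF·h² − 2·s·(s−f)·h − DoF·(s−f)² = 0 ⇒ h = (s−f)·(s + √(s² + DoF²)) / DoF = 54372 × (54700 + √(54700² + 5860²)) / 5860 = 54372 × (54700 + 55013.0) / 5860 ≈ 1017972 mm.
Then N = f²/(c·h) = 328² / (0.033 × 1017972) = 107584 / 33593 ≈ 3.20.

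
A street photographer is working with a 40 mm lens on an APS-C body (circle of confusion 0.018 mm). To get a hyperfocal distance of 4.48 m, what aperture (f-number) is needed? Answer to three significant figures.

Rearrange H = f²/(N·c) + f for N: N = f² / ((H − f)·c).
N = 40² / ((4480 − 40) × 0.018) = 1600 / 79.92 ≈ 20.

f/20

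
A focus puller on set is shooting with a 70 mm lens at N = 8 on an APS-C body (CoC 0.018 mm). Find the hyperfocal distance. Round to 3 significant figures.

34.1 m

Hyperfocal distance H = f²/(N·c) + f = 70²/(8 × 0.018) + 70 = 4900/0.144 + 70 ≈ 34097.8 mm ≈ 34.1 m.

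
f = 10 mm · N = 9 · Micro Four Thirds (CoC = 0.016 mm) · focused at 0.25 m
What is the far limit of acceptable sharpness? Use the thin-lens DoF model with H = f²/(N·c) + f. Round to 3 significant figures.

Hyperfocal distance H = f²/(N·c) + f = 10²/(9 × 0.016) + 10 = 100/0.144 + 10 ≈ 704.4 mm ≈ 0.704 m.
Far limit Df = s·(H − f)/(H − s) = 250 × (704.4 − 10) / (704.4 − 250) = 250 × 694.4 / 454.4 ≈ 382.03 mm.

382 mm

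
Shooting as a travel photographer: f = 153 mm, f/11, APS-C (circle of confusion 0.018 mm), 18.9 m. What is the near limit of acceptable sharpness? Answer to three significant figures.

Hyperfocal distance H = f²/(N·c) + f = 153²/(11 × 0.018) + 153 = 23409/0.198 + 153 ≈ 118380.3 mm ≈ 118.4 m.
Near limit Dn = s·(H − f)/(H + s − 2f) = 18900 × (118380.3 − 153) / (118380.3 + 18900 − 2 × 153) = 18900 × 118227.3 / 136974.3 ≈ 16313 mm ≈ 16.3 m.

16.3 m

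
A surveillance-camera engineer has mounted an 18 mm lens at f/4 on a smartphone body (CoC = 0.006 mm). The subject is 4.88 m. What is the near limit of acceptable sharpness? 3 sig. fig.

3.59 m

Hyperfocal distance H = f²/(N·c) + f = 18²/(4 × 0.006) + 18 = 324/0.024 + 18 ≈ 13518.0 mm ≈ 13.52 m.
Near limit Dn = s·(H − f)/(H + s − 2f) = 4880 × (13518.0 − 18) / (13518.0 + 4880 − 2 × 18) = 4880 × 13500.0 / 18362.0 ≈ 3587.8 mm ≈ 3.59 m.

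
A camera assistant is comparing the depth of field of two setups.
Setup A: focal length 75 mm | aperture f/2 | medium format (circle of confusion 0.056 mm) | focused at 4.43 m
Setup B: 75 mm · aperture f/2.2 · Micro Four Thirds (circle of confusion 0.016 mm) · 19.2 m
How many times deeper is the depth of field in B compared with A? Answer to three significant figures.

6.02

Setup A: H = 75²/(2×0.056) + 75 ≈ 50298.2 mm; DoF = Df − Dn = 4850.61 − 4076.51 ≈ 774.10 mm.
Setup B: H = 75²/(2.2×0.016) + 75 ≈ 159876.1 mm; DoF = Df − Dn = 21810.3 − 17147.8 ≈ 4662.5 mm.
Ratio = 4662.5 / 774.10 ≈ 6.02.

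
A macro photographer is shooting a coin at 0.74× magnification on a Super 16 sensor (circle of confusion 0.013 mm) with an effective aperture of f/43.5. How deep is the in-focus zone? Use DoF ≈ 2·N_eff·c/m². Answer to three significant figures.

2.07 mm

At magnification m, DoF ≈ 2·N_eff·c/m² = 2 × 43.5 × 0.013 / 0.74² = 1.131 / 0.5476 ≈ 2.07 mm.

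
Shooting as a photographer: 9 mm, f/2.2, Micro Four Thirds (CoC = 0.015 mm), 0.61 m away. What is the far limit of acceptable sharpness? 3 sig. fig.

0.808 m

Hyperfocal distance H = f²/(N·c) + f = 9²/(2.2 × 0.015) + 9 = 81/0.033 + 9 ≈ 2463.5 mm ≈ 2.464 m.
Far limit Df = s·(H − f)/(H − s) = 610 × (2463.5 − 9) / (2463.5 − 610) = 610 × 2454.5 / 1853.5 ≈ 807.79 mm ≈ 0.808 m.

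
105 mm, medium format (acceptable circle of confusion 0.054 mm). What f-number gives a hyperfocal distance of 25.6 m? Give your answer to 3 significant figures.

Rearrange H = f²/(N·c) + f for N: N = f² / ((H − f)·c).
N = 105² / ((25600 − 105) × 0.054) = 11025 / 1377 ≈ 8.01.

f/8.01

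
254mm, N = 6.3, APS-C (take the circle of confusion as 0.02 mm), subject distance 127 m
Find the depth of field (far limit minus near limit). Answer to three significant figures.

Hyperfocal distance H = f²/(N·c) + f = 254²/(6.3 × 0.02) + 254 = 64516/0.126 + 254 ≈ 512285.7 mm ≈ 512.3 m.
Near limit Dn = s·(H − f)/(H + s − 2f) = 127000 × (512285.7 − 254) / (512285.7 + 127000 − 2 × 254) = 127000 × 512031.7 / 638777.7 ≈ 101801 mm.
Far limit Df = s·(H − f)/(H − s) = 127000 × (512285.7 − 254) / (512285.7 − 127000) = 127000 × 512031.7 / 385285.7 ≈ 168779 mm.
Depth of field = Df − Dn = 168779 − 101801 ≈ 66978 mm ≈ 67.0 m.

67.0 m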